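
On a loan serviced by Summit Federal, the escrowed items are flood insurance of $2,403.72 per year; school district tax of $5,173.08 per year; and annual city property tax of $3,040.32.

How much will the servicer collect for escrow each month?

$884.76

Flood insurance — $2,403.72 annually
School district tax — $5,173.08 annually
City property tax — $3,040.32 annually
Yearly total = $10,617.12
Base monthly escrow = $10,617.12 / 12 = $884.76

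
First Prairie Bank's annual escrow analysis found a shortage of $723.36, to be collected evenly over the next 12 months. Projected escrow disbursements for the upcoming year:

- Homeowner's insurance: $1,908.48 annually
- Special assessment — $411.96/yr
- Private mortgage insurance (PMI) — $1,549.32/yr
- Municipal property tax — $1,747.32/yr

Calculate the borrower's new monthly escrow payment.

Homeowner's insurance — $1,908.48/yr
Special assessment — $411.96/yr
Private mortgage insurance (PMI) — $1,549.32/yr
Municipal property tax — $1,747.32/yr
Annual escrow total = $1,908.48 + $411.96 + $1,549.32 + $1,747.32 = $5,617.08
Monthly = $5,617.08 ÷ 12 = $468.09
Shortage spread = $723.36 / 12 = $60.28/mo
Adjusted monthly = $468.09 + $60.28 = $528.37

$528.37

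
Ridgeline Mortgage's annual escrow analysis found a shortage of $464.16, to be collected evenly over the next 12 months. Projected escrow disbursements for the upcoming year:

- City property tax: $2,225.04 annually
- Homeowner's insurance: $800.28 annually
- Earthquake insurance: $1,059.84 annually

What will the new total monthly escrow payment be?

City property tax: $2,225.04
Homeowner's insurance: $800.28
Earthquake insurance: $1,059.84
Combined annual = $2,225.04 + $800.28 + $1,059.84 = $4,085.16
Base monthly escrow = $4,085.16 / 12 = $340.43
Monthly shortage recovery: $464.16 ÷ 12 = $38.68
Adjusted monthly = $340.43 + $38.68 = $379.11

$379.11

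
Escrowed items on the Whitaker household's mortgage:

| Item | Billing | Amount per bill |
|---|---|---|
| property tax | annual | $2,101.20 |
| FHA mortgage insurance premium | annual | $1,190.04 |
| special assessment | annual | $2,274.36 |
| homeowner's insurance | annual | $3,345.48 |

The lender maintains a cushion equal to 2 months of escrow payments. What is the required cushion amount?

Property tax — $2,101.20
FHA mortgage insurance premium — $1,190.04
Special assessment — $2,274.36
Homeowner's insurance — $3,345.48
Combined annual = $2,101.20 + $1,190.04 + $2,274.36 + $3,345.48 = $8,911.08
Monthly = $8,911.08 ÷ 12 = $742.59
Required cushion = 2 × $742.59 = $1,485.18

$1,485.18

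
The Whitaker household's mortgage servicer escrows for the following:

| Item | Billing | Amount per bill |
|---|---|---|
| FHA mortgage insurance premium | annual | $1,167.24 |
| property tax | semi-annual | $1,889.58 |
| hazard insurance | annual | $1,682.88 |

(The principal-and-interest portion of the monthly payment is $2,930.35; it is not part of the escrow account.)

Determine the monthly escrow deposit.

$552.44

FHA mortgage insurance premium — $1,167.24 annually
Property tax — $1,889.58 × 2 = $3,779.16 annually
Hazard insurance — $1,682.88 annually
Yearly total = $1,167.24 + $3,779.16 + $1,682.88 = $6,629.28
Per month = $6,629.28 / 12 = $552.44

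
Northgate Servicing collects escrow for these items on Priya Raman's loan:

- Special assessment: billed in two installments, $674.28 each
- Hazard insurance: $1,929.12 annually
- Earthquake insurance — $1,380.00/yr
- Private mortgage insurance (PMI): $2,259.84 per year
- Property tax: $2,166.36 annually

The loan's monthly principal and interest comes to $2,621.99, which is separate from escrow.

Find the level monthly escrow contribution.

$756.99

Special assessment — $674.28 × 2 = $1,348.56 per year
Hazard insurance — $1,929.12 per year
Earthquake insurance — $1,380.00 per year
Private mortgage insurance (PMI) — $2,259.84 per year
Property tax — $2,166.36 per year
Total annual escrow = $1,348.56 + $1,929.12 + $1,380.00 + $2,259.84 + $2,166.36 = $9,083.88
Monthly escrow = $9,083.88 ÷ 12 = $756.99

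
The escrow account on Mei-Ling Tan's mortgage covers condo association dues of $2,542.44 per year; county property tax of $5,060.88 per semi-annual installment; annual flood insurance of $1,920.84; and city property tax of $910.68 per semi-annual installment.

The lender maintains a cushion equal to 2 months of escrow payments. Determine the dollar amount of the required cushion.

Condo association dues — $2,542.44 annually
County property tax — $5,060.88 × 2 = $10,121.76 annually
Flood insurance — $1,920.84 annually
City property tax — $910.68 × 2 = $1,821.36 annually
Yearly total = $2,542.44 + $10,121.76 + $1,920.84 + $1,821.36 = $16,406.40
Monthly escrow = $16,406.40 ÷ 12 = $1,367.20
Cushion = 2 × $1,367.20 = $2,734.40

$2,734.40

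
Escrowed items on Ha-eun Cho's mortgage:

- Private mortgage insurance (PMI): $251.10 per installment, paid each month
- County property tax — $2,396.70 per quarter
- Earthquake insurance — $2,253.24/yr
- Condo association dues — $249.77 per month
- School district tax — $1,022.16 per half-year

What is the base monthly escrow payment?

$1,657.90

Private mortgage insurance (PMI) = $251.10 × 12 = $3,013.20
County property tax = $2,396.70 × 4 = $9,586.80
Earthquake insurance = $2,253.24
Condo association dues = $249.77 × 12 = $2,997.24
School district tax = $1,022.16 × 2 = $2,044.32
Yearly total = $19,894.80
Base monthly escrow = $19,894.80 ÷ 12 = $1,657.90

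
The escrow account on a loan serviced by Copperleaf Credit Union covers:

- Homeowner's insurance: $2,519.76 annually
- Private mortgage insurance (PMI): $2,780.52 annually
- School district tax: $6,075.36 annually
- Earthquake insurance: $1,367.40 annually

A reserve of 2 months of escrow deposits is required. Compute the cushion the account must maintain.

$2,123.84

Homeowner's insurance: $2,519.76 per year
Private mortgage insurance (PMI): $2,780.52 per year
School district tax: $6,075.36 per year
Earthquake insurance: $1,367.40 per year
Annual escrow total = $2,519.76 + $2,780.52 + $6,075.36 + $1,367.40 = $12,743.04
Monthly = $12,743.04 ÷ 12 = $1,061.92
Reserve = 2 × $1,061.92 = $2,123.84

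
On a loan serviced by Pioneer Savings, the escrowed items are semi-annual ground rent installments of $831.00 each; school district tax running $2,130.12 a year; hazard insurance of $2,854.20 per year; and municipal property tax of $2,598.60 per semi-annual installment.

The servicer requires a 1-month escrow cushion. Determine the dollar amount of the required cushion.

$986.96

Ground rent — $831.00 × 2 = $1,662.00/yr
School district tax — $2,130.12/yr
Hazard insurance — $2,854.20/yr
Municipal property tax — $2,598.60 × 2 = $5,197.20/yr
Combined annual = $1,662.00 + $2,130.12 + $2,854.20 + $5,197.20 = $11,843.52
Base monthly escrow = $11,843.52 ÷ 12 = $986.96
Cushion = 1 × $986.96 = $986.96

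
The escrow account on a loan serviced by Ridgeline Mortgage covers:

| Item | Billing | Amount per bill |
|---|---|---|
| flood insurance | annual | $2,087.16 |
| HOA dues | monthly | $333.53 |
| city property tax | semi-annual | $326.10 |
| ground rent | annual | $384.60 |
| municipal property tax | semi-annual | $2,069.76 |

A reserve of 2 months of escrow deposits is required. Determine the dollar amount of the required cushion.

$1,877.64

Flood insurance — $2,087.16 per year
HOA dues — $333.53 × 12 = $4,002.36 per year
City property tax — $326.10 × 2 = $652.20 per year
Ground rent — $384.60 per year
Municipal property tax — $2,069.76 × 2 = $4,139.52 per year
Yearly total = $2,087.16 + $4,002.36 + $652.20 + $384.60 + $4,139.52 = $11,265.84
Base monthly escrow = $11,265.84 / 12 = $938.82
Reserve = 2 × $938.82 = $1,877.64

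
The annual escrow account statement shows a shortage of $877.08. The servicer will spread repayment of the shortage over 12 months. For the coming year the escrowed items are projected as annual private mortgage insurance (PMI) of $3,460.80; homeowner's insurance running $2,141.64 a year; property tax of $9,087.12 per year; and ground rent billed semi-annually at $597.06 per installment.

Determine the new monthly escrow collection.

Private mortgage insurance (PMI): $3,460.80
Homeowner's insurance: $2,141.64
Property tax: $9,087.12
Ground rent: $597.06 × 2 = $1,194.12
Annual escrow total = $3,460.80 + $2,141.64 + $9,087.12 + $1,194.12 = $15,883.68
Per month = $15,883.68 ÷ 12 = $1,323.64
Shortage spread = $877.08 / 12 = $73.09/mo
New monthly escrow = $1,323.64 + $73.09 = $1,396.73

$1,396.73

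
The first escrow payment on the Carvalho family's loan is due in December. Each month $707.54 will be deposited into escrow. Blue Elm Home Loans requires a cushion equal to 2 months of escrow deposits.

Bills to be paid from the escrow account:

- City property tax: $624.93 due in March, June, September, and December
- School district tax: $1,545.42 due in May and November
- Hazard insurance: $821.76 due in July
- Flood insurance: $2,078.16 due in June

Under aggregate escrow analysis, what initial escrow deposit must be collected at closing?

Cushion = 2 × $707.54 = $1,415.08
Trial balance (start $0, +$707.54 each month, − disbursements):
  Dec: +$707.54 − $624.93 → $82.61
  Jan: +$707.54 → $790.15
  Feb: +$707.54 → $1,497.69
  Mar: +$707.54 − $624.93 → $1,580.30
  Apr: +$707.54 → $2,287.84
  May: +$707.54 − $1,545.42 → $1,449.96
  Jun: +$707.54 − $2,703.09 → -$545.59
  Jul: +$707.54 − $821.76 → -$659.81
  Aug: +$707.54 → $47.73
  Sep: +$707.54 − $624.93 → $130.34
  Oct: +$707.54 → $837.88
  Nov: +$707.54 − $1,545.42 → $0.00
Lowest trial balance = -$659.81 (Jul)
Initial deposit = cushion − low point = $1,415.08 − (-$659.81) = $2,074.89

$2,074.89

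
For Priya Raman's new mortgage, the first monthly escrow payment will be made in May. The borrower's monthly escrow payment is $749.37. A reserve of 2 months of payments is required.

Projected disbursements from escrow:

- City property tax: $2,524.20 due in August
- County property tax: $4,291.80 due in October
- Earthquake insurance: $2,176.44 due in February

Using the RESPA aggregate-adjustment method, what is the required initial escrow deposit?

$3,818.52

Cushion = 2 × $749.37 = $1,498.74
Trial balance (start $0, +$749.37 each month, − disbursements):
  May: +$749.37 → $749.37
  Jun: +$749.37 → $1,498.74
  Jul: +$749.37 → $2,248.11
  Aug: +$749.37 − $2,524.20 → $473.28
  Sep: +$749.37 → $1,222.65
  Oct: +$749.37 − $4,291.80 → -$2,319.78
  Nov: +$749.37 → -$1,570.41
  Dec: +$749.37 → -$821.04
  Jan: +$749.37 → -$71.67
  Feb: +$749.37 − $2,176.44 → -$1,498.74
  Mar: +$749.37 → -$749.37
  Apr: +$749.37 → $0.00
Lowest trial balance = -$2,319.78 (Oct)
Initial deposit = cushion − low point = $1,498.74 − (-$2,319.78) = $3,818.52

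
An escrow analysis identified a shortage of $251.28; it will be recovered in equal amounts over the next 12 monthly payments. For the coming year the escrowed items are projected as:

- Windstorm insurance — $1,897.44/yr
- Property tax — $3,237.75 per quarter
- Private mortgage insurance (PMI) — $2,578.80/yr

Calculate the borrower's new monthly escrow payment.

Windstorm insurance: $1,897.44
Property tax: $3,237.75 × 4 = $12,951.00
Private mortgage insurance (PMI): $2,578.80
Total per year = $1,897.44 + $12,951.00 + $2,578.80 = $17,427.24
Monthly = $17,427.24 / 12 = $1,452.27
Shortage per month = $251.28 ÷ 12 = $20.94
Adjusted monthly = $1,452.27 + $20.94 = $1,473.21

$1,473.21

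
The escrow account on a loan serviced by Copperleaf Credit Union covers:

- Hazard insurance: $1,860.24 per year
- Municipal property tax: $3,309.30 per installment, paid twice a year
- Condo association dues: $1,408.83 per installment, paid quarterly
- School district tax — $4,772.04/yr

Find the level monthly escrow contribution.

$1,573.85

Hazard insurance: $1,860.24 annually
Municipal property tax: $3,309.30 × 2 = $6,618.60 annually
Condo association dues: $1,408.83 × 4 = $5,635.32 annually
School district tax: $4,772.04 annually
Total annual escrow = $18,886.20
Base monthly escrow = $18,886.20 / 12 = $1,573.85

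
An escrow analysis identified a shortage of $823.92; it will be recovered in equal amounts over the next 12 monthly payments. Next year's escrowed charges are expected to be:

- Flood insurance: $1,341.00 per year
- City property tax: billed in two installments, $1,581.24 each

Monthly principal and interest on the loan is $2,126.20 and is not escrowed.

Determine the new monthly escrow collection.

Flood insurance: $1,341.00 per year
City property tax: $1,581.24 × 2 = $3,162.48 per year
Annual escrow total = $4,503.48
Base monthly escrow = $4,503.48 ÷ 12 = $375.29
Monthly shortage recovery: $823.92 / 12 = $68.66
Adjusted monthly = $375.29 + $68.66 = $443.95

$443.95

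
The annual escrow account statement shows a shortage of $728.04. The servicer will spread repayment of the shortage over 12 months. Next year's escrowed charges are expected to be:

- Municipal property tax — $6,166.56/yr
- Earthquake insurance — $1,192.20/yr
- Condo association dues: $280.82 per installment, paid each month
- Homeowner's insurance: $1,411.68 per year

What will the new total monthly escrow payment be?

$1,072.36

Municipal property tax — $6,166.56/yr
Earthquake insurance — $1,192.20/yr
Condo association dues — $280.82 × 12 = $3,369.84/yr
Homeowner's insurance — $1,411.68/yr
Total per year = $6,166.56 + $1,192.20 + $3,369.84 + $1,411.68 = $12,140.28
Monthly = $12,140.28 ÷ 12 = $1,011.69
Shortage per month = $728.04 ÷ 12 = $60.67
New monthly escrow = $1,011.69 + $60.67 = $1,072.36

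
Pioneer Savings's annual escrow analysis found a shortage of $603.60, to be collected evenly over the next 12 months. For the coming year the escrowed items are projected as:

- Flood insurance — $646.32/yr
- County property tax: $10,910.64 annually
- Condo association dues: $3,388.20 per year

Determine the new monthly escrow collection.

$1,295.73

Flood insurance = $646.32 per year
County property tax = $10,910.64 per year
Condo association dues = $3,388.20 per year
Combined annual = $14,945.16
Per month = $14,945.16 / 12 = $1,245.43
Shortage per month = $603.60 / 12 = $50.30
Adjusted monthly = $1,245.43 + $50.30 = $1,295.73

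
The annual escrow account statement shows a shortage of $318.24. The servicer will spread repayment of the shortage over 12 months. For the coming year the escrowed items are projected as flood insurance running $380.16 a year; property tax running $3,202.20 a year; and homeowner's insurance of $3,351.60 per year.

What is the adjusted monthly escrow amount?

$604.35

Flood insurance: $380.16/yr
Property tax: $3,202.20/yr
Homeowner's insurance: $3,351.60/yr
Total annual escrow = $380.16 + $3,202.20 + $3,351.60 = $6,933.96
Per month = $6,933.96 / 12 = $577.83
Shortage spread = $318.24 ÷ 12 = $26.52/mo
New monthly escrow = $577.83 + $26.52 = $604.35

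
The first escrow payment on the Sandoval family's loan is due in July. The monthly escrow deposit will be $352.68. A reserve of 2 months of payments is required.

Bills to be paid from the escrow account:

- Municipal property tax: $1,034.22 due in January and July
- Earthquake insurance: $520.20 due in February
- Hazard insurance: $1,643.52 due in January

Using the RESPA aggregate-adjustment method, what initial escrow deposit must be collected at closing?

$2,116.08

Cushion = 2 × $352.68 = $705.36
Trial balance (start $0, +$352.68 each month, − disbursements):
  Jul: +$352.68 − $1,034.22 → -$681.54
  Aug: +$352.68 → -$328.86
  Sep: +$352.68 → $23.82
  Oct: +$352.68 → $376.50
  Nov: +$352.68 → $729.18
  Dec: +$352.68 → $1,081.86
  Jan: +$352.68 − $2,677.74 → -$1,243.20
  Feb: +$352.68 − $520.20 → -$1,410.72
  Mar: +$352.68 → -$1,058.04
  Apr: +$352.68 → -$705.36
  May: +$352.68 → -$352.68
  Jun: +$352.68 → $0.00
Lowest trial balance = -$1,410.72 (Feb)
Initial deposit = cushion − low point = $705.36 − (-$1,410.72) = $2,116.08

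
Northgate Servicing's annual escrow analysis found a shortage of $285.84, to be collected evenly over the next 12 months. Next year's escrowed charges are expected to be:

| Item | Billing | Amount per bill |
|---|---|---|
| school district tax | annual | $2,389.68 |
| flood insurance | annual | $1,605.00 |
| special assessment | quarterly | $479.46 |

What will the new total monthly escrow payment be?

School district tax — $2,389.68 annually
Flood insurance — $1,605.00 annually
Special assessment — $479.46 × 4 = $1,917.84 annually
Combined annual = $5,912.52
Per month = $5,912.52 ÷ 12 = $492.71
Monthly shortage recovery: $285.84 ÷ 12 = $23.82
Adjusted monthly = $492.71 + $23.82 = $516.53

$516.53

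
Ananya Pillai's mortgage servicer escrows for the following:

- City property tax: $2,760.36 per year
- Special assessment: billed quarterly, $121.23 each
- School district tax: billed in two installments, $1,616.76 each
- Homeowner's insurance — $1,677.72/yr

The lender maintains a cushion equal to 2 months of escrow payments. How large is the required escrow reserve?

$1,359.42

City property tax: $2,760.36 per year
Special assessment: $121.23 × 4 = $484.92 per year
School district tax: $1,616.76 × 2 = $3,233.52 per year
Homeowner's insurance: $1,677.72 per year
Yearly total = $2,760.36 + $484.92 + $3,233.52 + $1,677.72 = $8,156.52
Base monthly escrow = $8,156.52 / 12 = $679.71
Cushion = 2 × $679.71 = $1,359.42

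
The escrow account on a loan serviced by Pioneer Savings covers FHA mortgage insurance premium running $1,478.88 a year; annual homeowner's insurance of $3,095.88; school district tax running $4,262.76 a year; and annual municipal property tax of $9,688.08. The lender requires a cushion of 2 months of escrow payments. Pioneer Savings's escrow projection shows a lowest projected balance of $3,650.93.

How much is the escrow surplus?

FHA mortgage insurance premium — $1,478.88
Homeowner's insurance — $3,095.88
School district tax — $4,262.76
Municipal property tax — $9,688.08
Yearly total = $18,525.60
Monthly = $18,525.60 ÷ 12 = $1,543.80
Cushion = 2 × $1,543.80 = $3,087.60
Surplus = $3,650.93 − $3,087.60 = $563.33

$563.33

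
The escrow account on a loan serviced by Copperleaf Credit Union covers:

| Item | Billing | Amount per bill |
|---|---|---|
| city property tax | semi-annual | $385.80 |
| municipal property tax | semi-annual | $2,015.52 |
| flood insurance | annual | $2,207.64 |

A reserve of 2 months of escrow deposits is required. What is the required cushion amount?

City property tax: $385.80 × 2 = $771.60/yr
Municipal property tax: $2,015.52 × 2 = $4,031.04/yr
Flood insurance: $2,207.64/yr
Annual escrow total = $771.60 + $4,031.04 + $2,207.64 = $7,010.28
Monthly escrow = $7,010.28 / 12 = $584.19
Cushion = 2 × $584.19 = $1,168.38

$1,168.38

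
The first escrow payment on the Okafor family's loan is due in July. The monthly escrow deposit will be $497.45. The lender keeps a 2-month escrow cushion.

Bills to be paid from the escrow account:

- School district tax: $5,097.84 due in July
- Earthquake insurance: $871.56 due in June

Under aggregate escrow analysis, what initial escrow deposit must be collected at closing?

$5,595.29

Cushion = 2 × $497.45 = $994.90
Trial balance (start $0, +$497.45 each month, − disbursements):
  Jul: +$497.45 − $5,097.84 → -$4,600.39
  Aug: +$497.45 → -$4,102.94
  Sep: +$497.45 → -$3,605.49
  Oct: +$497.45 → -$3,108.04
  Nov: +$497.45 → -$2,610.59
  Dec: +$497.45 → -$2,113.14
  Jan: +$497.45 → -$1,615.69
  Feb: +$497.45 → -$1,118.24
  Mar: +$497.45 → -$620.79
  Apr: +$497.45 → -$123.34
  May: +$497.45 → $374.11
  Jun: +$497.45 − $871.56 → $0.00
Lowest trial balance = -$4,600.39 (Jul)
Initial deposit = cushion − low point = $994.90 − (-$4,600.39) = $5,595.29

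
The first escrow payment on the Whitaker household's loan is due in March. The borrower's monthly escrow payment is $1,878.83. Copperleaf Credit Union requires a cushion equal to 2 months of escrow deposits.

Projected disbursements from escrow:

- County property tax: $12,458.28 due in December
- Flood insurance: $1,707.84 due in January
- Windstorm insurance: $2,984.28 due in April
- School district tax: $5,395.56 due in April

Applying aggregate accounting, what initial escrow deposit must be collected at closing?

$8,379.84

Cushion = 2 × $1,878.83 = $3,757.66
Trial balance (start $0, +$1,878.83 each month, − disbursements):
  Mar: +$1,878.83 → $1,878.83
  Apr: +$1,878.83 − $8,379.84 → -$4,622.18
  May: +$1,878.83 → -$2,743.35
  Jun: +$1,878.83 → -$864.52
  Jul: +$1,878.83 → $1,014.31
  Aug: +$1,878.83 → $2,893.14
  Sep: +$1,878.83 → $4,771.97
  Oct: +$1,878.83 → $6,650.80
  Nov: +$1,878.83 → $8,529.63
  Dec: +$1,878.83 − $12,458.28 → -$2,049.82
  Jan: +$1,878.83 − $1,707.84 → -$1,878.83
  Feb: +$1,878.83 → $0.00
Lowest trial balance = -$4,622.18 (Apr)
Initial deposit = cushion − low point = $3,757.66 − (-$4,622.18) = $8,379.84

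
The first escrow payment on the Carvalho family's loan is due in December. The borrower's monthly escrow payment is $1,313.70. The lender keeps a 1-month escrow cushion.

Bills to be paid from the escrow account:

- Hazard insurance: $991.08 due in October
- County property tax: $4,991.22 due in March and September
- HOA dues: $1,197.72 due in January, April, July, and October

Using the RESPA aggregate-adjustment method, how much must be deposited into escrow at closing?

Cushion = 1 × $1,313.70 = $1,313.70
Trial balance (start $0, +$1,313.70 each month, − disbursements):
  Dec: +$1,313.70 → $1,313.70
  Jan: +$1,313.70 − $1,197.72 → $1,429.68
  Feb: +$1,313.70 → $2,743.38
  Mar: +$1,313.70 − $4,991.22 → -$934.14
  Apr: +$1,313.70 − $1,197.72 → -$818.16
  May: +$1,313.70 → $495.54
  Jun: +$1,313.70 → $1,809.24
  Jul: +$1,313.70 − $1,197.72 → $1,925.22
  Aug: +$1,313.70 → $3,238.92
  Sep: +$1,313.70 − $4,991.22 → -$438.60
  Oct: +$1,313.70 − $2,188.80 → -$1,313.70
  Nov: +$1,313.70 → $0.00
Lowest trial balance = -$1,313.70 (Oct)
Initial deposit = cushion − low point = $1,313.70 − (-$1,313.70) = $2,627.40

$2,627.40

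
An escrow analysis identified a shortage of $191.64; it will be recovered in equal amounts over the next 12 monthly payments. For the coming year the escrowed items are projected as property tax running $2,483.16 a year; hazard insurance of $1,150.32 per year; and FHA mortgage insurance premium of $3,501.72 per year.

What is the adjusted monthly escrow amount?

$610.57

Property tax: $2,483.16 per year
Hazard insurance: $1,150.32 per year
FHA mortgage insurance premium: $3,501.72 per year
Annual escrow total = $2,483.16 + $1,150.32 + $3,501.72 = $7,135.20
Per month = $7,135.20 / 12 = $594.60
Shortage per month = $191.64 ÷ 12 = $15.97
New monthly escrow = $594.60 + $15.97 = $610.57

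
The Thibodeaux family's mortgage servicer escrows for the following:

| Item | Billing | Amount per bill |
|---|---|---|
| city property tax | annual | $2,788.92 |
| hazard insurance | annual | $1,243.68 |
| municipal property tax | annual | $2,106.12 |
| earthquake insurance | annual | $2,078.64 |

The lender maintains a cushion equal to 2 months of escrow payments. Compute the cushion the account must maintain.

City property tax: $2,788.92/yr
Hazard insurance: $1,243.68/yr
Municipal property tax: $2,106.12/yr
Earthquake insurance: $2,078.64/yr
Yearly total = $2,788.92 + $1,243.68 + $2,106.12 + $2,078.64 = $8,217.36
Per month = $8,217.36 / 12 = $684.78
Required cushion = 2 × $684.78 = $1,369.56

$1,369.56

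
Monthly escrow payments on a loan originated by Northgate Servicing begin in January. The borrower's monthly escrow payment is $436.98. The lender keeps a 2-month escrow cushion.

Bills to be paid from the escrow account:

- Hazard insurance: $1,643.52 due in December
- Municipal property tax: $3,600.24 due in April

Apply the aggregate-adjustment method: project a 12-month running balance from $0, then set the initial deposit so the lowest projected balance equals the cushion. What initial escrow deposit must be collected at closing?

$2,726.28

Cushion = 2 × $436.98 = $873.96
Trial balance (start $0, +$436.98 each month, − disbursements):
  Jan: +$436.98 → $436.98
  Feb: +$436.98 → $873.96
  Mar: +$436.98 → $1,310.94
  Apr: +$436.98 − $3,600.24 → -$1,852.32
  May: +$436.98 → -$1,415.34
  Jun: +$436.98 → -$978.36
  Jul: +$436.98 → -$541.38
  Aug: +$436.98 → -$104.40
  Sep: +$436.98 → $332.58
  Oct: +$436.98 → $769.56
  Nov: +$436.98 → $1,206.54
  Dec: +$436.98 − $1,643.52 → $0.00
Lowest trial balance = -$1,852.32 (Apr)
Initial deposit = cushion − low point = $873.96 − (-$1,852.32) = $2,726.28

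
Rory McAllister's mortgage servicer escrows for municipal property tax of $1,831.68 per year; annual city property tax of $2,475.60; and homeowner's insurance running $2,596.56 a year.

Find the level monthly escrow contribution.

Municipal property tax — $1,831.68/yr
City property tax — $2,475.60/yr
Homeowner's insurance — $2,596.56/yr
Annual escrow total = $1,831.68 + $2,475.60 + $2,596.56 = $6,903.84
Base monthly escrow = $6,903.84 ÷ 12 = $575.32

$575.32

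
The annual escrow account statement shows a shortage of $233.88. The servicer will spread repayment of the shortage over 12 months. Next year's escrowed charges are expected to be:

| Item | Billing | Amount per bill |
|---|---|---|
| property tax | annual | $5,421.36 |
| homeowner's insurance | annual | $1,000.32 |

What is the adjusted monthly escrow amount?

$554.63

Property tax — $5,421.36 annually
Homeowner's insurance — $1,000.32 annually
Yearly total = $6,421.68
Monthly escrow = $6,421.68 ÷ 12 = $535.14
Monthly shortage recovery: $233.88 ÷ 12 = $19.49
New monthly escrow = $535.14 + $19.49 = $554.63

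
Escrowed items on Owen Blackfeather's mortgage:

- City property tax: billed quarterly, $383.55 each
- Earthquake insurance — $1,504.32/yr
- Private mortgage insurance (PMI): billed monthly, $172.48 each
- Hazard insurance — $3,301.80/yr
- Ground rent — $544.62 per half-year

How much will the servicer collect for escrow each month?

City property tax — $383.55 × 4 = $1,534.20/yr
Earthquake insurance — $1,504.32/yr
Private mortgage insurance (PMI) — $172.48 × 12 = $2,069.76/yr
Hazard insurance — $3,301.80/yr
Ground rent — $544.62 × 2 = $1,089.24/yr
Yearly total = $1,534.20 + $1,504.32 + $2,069.76 + $3,301.80 + $1,089.24 = $9,499.32
Monthly escrow = $9,499.32 ÷ 12 = $791.61

$791.61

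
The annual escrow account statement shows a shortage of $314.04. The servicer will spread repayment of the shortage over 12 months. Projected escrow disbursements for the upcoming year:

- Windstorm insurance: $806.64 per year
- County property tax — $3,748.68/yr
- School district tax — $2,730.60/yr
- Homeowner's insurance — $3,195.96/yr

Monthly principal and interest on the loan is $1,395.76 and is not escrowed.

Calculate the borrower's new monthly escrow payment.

$899.66

Windstorm insurance = $806.64 per year
County property tax = $3,748.68 per year
School district tax = $2,730.60 per year
Homeowner's insurance = $3,195.96 per year
Annual escrow total = $10,481.88
Monthly = $10,481.88 ÷ 12 = $873.49
Shortage per month = $314.04 ÷ 12 = $26.17
Adjusted monthly = $873.49 + $26.17 = $899.66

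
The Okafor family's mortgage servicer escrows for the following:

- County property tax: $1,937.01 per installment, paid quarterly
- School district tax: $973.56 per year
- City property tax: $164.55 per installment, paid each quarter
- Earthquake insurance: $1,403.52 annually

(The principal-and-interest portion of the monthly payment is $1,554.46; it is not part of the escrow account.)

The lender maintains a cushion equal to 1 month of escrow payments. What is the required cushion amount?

County property tax: $1,937.01 × 4 = $7,748.04 annually
School district tax: $973.56 annually
City property tax: $164.55 × 4 = $658.20 annually
Earthquake insurance: $1,403.52 annually
Annual escrow total = $10,783.32
Base monthly escrow = $10,783.32 / 12 = $898.61
Reserve = 1 × $898.61 = $898.61

$898.61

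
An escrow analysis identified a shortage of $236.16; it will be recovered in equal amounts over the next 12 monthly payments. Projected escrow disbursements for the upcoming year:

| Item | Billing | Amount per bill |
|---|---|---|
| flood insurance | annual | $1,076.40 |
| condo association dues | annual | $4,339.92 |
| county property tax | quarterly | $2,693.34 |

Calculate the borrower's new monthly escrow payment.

Flood insurance — $1,076.40 annually
Condo association dues — $4,339.92 annually
County property tax — $2,693.34 × 4 = $10,773.36 annually
Yearly total = $16,189.68
Base monthly escrow = $16,189.68 ÷ 12 = $1,349.14
Shortage spread = $236.16 / 12 = $19.68/mo
Adjusted monthly = $1,349.14 + $19.68 = $1,368.82

$1,368.82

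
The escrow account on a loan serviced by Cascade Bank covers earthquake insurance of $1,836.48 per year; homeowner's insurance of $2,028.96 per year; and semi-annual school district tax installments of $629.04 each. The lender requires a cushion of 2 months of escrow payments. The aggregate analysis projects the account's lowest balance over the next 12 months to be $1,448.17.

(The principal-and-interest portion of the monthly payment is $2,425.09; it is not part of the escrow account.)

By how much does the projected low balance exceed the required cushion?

Earthquake insurance — $1,836.48 annually
Homeowner's insurance — $2,028.96 annually
School district tax — $629.04 × 2 = $1,258.08 annually
Annual escrow total = $5,123.52
Base monthly escrow = $5,123.52 / 12 = $426.96
Required reserve = 2 × $426.96 = $853.92
Excess over cushion: $1,448.17 − $853.92 = $594.25

$594.25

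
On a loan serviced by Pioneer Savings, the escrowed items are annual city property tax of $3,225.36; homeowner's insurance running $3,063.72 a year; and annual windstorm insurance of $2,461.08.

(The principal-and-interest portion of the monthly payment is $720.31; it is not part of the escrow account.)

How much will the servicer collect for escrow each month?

$729.18

City property tax — $3,225.36
Homeowner's insurance — $3,063.72
Windstorm insurance — $2,461.08
Total per year = $3,225.36 + $3,063.72 + $2,461.08 = $8,750.16
Base monthly escrow = $8,750.16 / 12 = $729.18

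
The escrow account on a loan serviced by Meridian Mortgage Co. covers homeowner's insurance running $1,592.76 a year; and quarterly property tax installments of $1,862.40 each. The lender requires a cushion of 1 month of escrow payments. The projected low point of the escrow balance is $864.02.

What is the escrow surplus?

Homeowner's insurance = $1,592.76 annually
Property tax = $1,862.40 × 4 = $7,449.60 annually
Total per year = $1,592.76 + $7,449.60 = $9,042.36
Monthly escrow = $9,042.36 ÷ 12 = $753.53
Cushion = 1 × $753.53 = $753.53
Surplus = $864.02 − $753.53 = $110.49

$110.49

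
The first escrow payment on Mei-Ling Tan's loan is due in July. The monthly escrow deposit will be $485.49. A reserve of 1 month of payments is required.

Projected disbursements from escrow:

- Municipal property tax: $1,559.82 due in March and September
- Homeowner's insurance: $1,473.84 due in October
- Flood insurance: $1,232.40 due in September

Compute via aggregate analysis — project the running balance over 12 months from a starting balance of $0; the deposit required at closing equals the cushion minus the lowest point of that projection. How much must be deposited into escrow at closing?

Cushion = 1 × $485.49 = $485.49
Trial balance (start $0, +$485.49 each month, − disbursements):
  Jul: +$485.49 → $485.49
  Aug: +$485.49 → $970.98
  Sep: +$485.49 − $2,792.22 → -$1,335.75
  Oct: +$485.49 − $1,473.84 → -$2,324.10
  Nov: +$485.49 → -$1,838.61
  Dec: +$485.49 → -$1,353.12
  Jan: +$485.49 → -$867.63
  Feb: +$485.49 → -$382.14
  Mar: +$485.49 − $1,559.82 → -$1,456.47
  Apr: +$485.49 → -$970.98
  May: +$485.49 → -$485.49
  Jun: +$485.49 → $0.00
Lowest trial balance = -$2,324.10 (Oct)
Initial deposit = cushion − low point = $485.49 − (-$2,324.10) = $2,809.59

$2,809.59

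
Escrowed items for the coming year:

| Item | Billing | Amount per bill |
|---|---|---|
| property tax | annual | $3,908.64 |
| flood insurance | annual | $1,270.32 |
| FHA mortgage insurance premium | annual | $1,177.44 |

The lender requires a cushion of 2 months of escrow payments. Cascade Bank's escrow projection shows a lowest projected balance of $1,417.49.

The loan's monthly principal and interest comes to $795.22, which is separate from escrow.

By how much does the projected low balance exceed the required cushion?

$358.09

Property tax = $3,908.64/yr
Flood insurance = $1,270.32/yr
FHA mortgage insurance premium = $1,177.44/yr
Combined annual = $6,356.40
Monthly = $6,356.40 ÷ 12 = $529.70
Cushion = 2 × $529.70 = $1,059.40
Excess over cushion: $1,417.49 − $1,059.40 = $358.09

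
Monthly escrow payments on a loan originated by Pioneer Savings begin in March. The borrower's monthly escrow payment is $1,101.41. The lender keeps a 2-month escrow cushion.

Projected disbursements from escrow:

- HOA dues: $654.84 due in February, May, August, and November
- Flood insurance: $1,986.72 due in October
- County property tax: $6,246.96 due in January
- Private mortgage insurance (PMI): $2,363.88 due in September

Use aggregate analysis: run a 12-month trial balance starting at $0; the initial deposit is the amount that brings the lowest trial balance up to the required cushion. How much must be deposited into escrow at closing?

Cushion = 2 × $1,101.41 = $2,202.82
Trial balance (start $0, +$1,101.41 each month, − disbursements):
  Mar: +$1,101.41 → $1,101.41
  Apr: +$1,101.41 → $2,202.82
  May: +$1,101.41 − $654.84 → $2,649.39
  Jun: +$1,101.41 → $3,750.80
  Jul: +$1,101.41 → $4,852.21
  Aug: +$1,101.41 − $654.84 → $5,298.78
  Sep: +$1,101.41 − $2,363.88 → $4,036.31
  Oct: +$1,101.41 − $1,986.72 → $3,151.00
  Nov: +$1,101.41 − $654.84 → $3,597.57
  Dec: +$1,101.41 → $4,698.98
  Jan: +$1,101.41 − $6,246.96 → -$446.57
  Feb: +$1,101.41 − $654.84 → $0.00
Lowest trial balance = -$446.57 (Jan)
Initial deposit = cushion − low point = $2,202.82 − (-$446.57) = $2,649.39

$2,649.39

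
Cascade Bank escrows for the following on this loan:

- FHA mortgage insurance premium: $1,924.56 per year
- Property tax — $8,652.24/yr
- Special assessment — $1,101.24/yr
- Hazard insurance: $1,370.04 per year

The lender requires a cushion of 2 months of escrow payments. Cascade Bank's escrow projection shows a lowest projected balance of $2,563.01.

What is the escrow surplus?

$388.33

FHA mortgage insurance premium = $1,924.56 per year
Property tax = $8,652.24 per year
Special assessment = $1,101.24 per year
Hazard insurance = $1,370.04 per year
Annual escrow total = $13,048.08
Monthly escrow = $13,048.08 / 12 = $1,087.34
Required cushion = 2 × $1,087.34 = $2,174.68
Excess over cushion: $2,563.01 − $2,174.68 = $388.33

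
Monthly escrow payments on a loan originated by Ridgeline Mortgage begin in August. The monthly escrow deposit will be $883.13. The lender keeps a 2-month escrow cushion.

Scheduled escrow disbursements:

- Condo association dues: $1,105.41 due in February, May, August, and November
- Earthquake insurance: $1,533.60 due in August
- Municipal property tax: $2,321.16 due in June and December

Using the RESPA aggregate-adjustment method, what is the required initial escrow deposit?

Cushion = 2 × $883.13 = $1,766.26
Trial balance (start $0, +$883.13 each month, − disbursements):
  Aug: +$883.13 − $2,639.01 → -$1,755.88
  Sep: +$883.13 → -$872.75
  Oct: +$883.13 → $10.38
  Nov: +$883.13 − $1,105.41 → -$211.90
  Dec: +$883.13 − $2,321.16 → -$1,649.93
  Jan: +$883.13 → -$766.80
  Feb: +$883.13 − $1,105.41 → -$989.08
  Mar: +$883.13 → -$105.95
  Apr: +$883.13 → $777.18
  May: +$883.13 − $1,105.41 → $554.90
  Jun: +$883.13 − $2,321.16 → -$883.13
  Jul: +$883.13 → $0.00
Lowest trial balance = -$1,755.88 (Aug)
Initial deposit = cushion − low point = $1,766.26 − (-$1,755.88) = $3,522.14

$3,522.14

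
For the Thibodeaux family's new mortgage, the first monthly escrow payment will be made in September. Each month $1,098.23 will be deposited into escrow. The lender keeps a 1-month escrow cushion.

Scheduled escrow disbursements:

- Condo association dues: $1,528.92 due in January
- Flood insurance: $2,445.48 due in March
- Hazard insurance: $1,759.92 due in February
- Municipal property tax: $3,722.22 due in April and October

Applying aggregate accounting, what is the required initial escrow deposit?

Cushion = 1 × $1,098.23 = $1,098.23
Trial balance (start $0, +$1,098.23 each month, − disbursements):
  Sep: +$1,098.23 → $1,098.23
  Oct: +$1,098.23 − $3,722.22 → -$1,525.76
  Nov: +$1,098.23 → -$427.53
  Dec: +$1,098.23 → $670.70
  Jan: +$1,098.23 − $1,528.92 → $240.01
  Feb: +$1,098.23 − $1,759.92 → -$421.68
  Mar: +$1,098.23 − $2,445.48 → -$1,768.93
  Apr: +$1,098.23 − $3,722.22 → -$4,392.92
  May: +$1,098.23 → -$3,294.69
  Jun: +$1,098.23 → -$2,196.46
  Jul: +$1,098.23 → -$1,098.23
  Aug: +$1,098.23 → $0.00
Lowest trial balance = -$4,392.92 (Apr)
Initial deposit = cushion − low point = $1,098.23 − (-$4,392.92) = $5,491.15

$5,491.15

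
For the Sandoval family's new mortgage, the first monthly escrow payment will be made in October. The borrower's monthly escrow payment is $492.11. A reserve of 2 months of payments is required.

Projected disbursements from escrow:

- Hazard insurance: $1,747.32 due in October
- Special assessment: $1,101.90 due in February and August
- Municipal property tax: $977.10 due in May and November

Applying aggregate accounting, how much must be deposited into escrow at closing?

$2,724.42

Cushion = 2 × $492.11 = $984.22
Trial balance (start $0, +$492.11 each month, − disbursements):
  Oct: +$492.11 − $1,747.32 → -$1,255.21
  Nov: +$492.11 − $977.10 → -$1,740.20
  Dec: +$492.11 → -$1,248.09
  Jan: +$492.11 → -$755.98
  Feb: +$492.11 − $1,101.90 → -$1,365.77
  Mar: +$492.11 → -$873.66
  Apr: +$492.11 → -$381.55
  May: +$492.11 − $977.10 → -$866.54
  Jun: +$492.11 → -$374.43
  Jul: +$492.11 → $117.68
  Aug: +$492.11 − $1,101.90 → -$492.11
  Sep: +$492.11 → $0.00
Lowest trial balance = -$1,740.20 (Nov)
Initial deposit = cushion − low point = $984.22 − (-$1,740.20) = $2,724.42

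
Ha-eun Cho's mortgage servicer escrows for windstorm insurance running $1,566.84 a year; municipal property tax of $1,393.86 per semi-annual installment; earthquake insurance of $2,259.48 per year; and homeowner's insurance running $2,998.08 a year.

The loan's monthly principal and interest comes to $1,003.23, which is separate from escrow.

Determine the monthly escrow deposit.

$801.01

Windstorm insurance = $1,566.84 per year
Municipal property tax = $1,393.86 × 2 = $2,787.72 per year
Earthquake insurance = $2,259.48 per year
Homeowner's insurance = $2,998.08 per year
Total per year = $1,566.84 + $2,787.72 + $2,259.48 + $2,998.08 = $9,612.12
Per month = $9,612.12 ÷ 12 = $801.01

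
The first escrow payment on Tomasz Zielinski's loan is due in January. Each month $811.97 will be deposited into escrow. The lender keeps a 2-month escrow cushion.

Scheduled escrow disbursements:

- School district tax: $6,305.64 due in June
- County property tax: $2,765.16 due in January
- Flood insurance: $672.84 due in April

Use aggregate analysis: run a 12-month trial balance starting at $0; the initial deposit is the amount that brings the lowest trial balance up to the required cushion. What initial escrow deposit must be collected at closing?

$6,495.76

Cushion = 2 × $811.97 = $1,623.94
Trial balance (start $0, +$811.97 each month, − disbursements):
  Jan: +$811.97 − $2,765.16 → -$1,953.19
  Feb: +$811.97 → -$1,141.22
  Mar: +$811.97 → -$329.25
  Apr: +$811.97 − $672.84 → -$190.12
  May: +$811.97 → $621.85
  Jun: +$811.97 − $6,305.64 → -$4,871.82
  Jul: +$811.97 → -$4,059.85
  Aug: +$811.97 → -$3,247.88
  Sep: +$811.97 → -$2,435.91
  Oct: +$811.97 → -$1,623.94
  Nov: +$811.97 → -$811.97
  Dec: +$811.97 → $0.00
Lowest trial balance = -$4,871.82 (Jun)
Initial deposit = cushion − low point = $1,623.94 − (-$4,871.82) = $6,495.76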